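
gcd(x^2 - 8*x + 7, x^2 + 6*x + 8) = 1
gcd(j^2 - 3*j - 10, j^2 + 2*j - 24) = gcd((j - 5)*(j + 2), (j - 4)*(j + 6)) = 1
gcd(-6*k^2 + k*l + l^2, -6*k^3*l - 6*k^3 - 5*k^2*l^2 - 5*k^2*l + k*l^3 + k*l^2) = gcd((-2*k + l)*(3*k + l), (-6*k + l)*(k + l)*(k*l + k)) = 1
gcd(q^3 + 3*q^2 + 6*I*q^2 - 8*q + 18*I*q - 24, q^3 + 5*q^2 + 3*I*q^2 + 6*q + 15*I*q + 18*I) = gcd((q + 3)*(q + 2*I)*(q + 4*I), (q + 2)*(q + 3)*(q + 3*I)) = q + 3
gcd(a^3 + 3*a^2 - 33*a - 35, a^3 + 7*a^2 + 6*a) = a + 1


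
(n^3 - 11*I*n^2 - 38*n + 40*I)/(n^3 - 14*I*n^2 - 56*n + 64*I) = (n - 5*I)/(n - 8*I)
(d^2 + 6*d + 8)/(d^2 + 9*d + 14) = (d + 4)/(d + 7)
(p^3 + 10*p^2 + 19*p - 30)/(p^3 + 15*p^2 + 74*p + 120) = (p - 1)/(p + 4)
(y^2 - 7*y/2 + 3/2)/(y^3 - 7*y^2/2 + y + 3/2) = (2*y - 1)/(2*y^2 - y - 1)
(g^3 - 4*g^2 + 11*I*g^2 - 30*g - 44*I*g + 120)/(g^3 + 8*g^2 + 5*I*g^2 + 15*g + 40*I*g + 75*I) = (g^2 + g*(-4 + 6*I) - 24*I)/(g^2 + 8*g + 15)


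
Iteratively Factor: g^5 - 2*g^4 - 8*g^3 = (g)*(g^4 - 2*g^3 - 8*g^2) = g^2*(g^3 - 2*g^2 - 8*g) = g^3*(g^2 - 2*g - 8) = g^3*(g - 4)*(g + 2)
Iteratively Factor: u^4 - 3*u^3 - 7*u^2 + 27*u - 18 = (u - 2)*(u^3 - u^2 - 9*u + 9) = (u - 2)*(u - 1)*(u^2 - 9) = (u - 2)*(u - 1)*(u + 3)*(u - 3)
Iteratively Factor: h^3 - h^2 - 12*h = (h - 4)*(h^2 + 3*h) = h*(h - 4)*(h + 3)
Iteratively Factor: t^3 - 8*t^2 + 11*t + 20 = (t - 4)*(t^2 - 4*t - 5) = (t - 4)*(t + 1)*(t - 5)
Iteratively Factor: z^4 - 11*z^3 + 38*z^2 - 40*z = (z - 4)*(z^3 - 7*z^2 + 10*z) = (z - 4)*(z - 2)*(z^2 - 5*z) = (z - 5)*(z - 4)*(z - 2)*(z)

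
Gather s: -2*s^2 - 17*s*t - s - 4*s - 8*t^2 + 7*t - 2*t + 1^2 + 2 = -2*s^2 + s*(-17*t - 5) - 8*t^2 + 5*t + 3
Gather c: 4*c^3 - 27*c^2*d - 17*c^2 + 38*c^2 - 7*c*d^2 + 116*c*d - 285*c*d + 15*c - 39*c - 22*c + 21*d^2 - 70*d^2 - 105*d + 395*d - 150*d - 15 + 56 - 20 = 4*c^3 + c^2*(21 - 27*d) + c*(-7*d^2 - 169*d - 46) - 49*d^2 + 140*d + 21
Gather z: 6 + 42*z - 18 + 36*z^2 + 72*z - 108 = 36*z^2 + 114*z - 120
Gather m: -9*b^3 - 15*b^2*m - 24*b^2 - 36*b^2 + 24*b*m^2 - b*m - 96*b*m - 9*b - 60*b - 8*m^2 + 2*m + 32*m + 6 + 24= -9*b^3 - 60*b^2 - 69*b + m^2*(24*b - 8) + m*(-15*b^2 - 97*b + 34) + 30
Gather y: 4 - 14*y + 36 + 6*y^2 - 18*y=6*y^2 - 32*y + 40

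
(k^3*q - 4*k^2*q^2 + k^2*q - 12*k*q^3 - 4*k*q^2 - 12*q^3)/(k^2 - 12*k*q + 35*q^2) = q*(k^3 - 4*k^2*q + k^2 - 12*k*q^2 - 4*k*q - 12*q^2)/(k^2 - 12*k*q + 35*q^2)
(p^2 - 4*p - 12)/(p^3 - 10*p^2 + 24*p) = (p + 2)/(p*(p - 4))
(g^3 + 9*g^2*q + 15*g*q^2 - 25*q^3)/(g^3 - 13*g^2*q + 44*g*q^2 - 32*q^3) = (g^2 + 10*g*q + 25*q^2)/(g^2 - 12*g*q + 32*q^2)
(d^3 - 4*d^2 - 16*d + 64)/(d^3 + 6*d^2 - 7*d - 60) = (d^2 - 8*d + 16)/(d^2 + 2*d - 15)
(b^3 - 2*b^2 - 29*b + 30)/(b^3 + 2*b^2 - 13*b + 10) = (b - 6)/(b - 2)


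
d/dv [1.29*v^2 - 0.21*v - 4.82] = 2.58*v - 0.21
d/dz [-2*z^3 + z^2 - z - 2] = -6*z^2 + 2*z - 1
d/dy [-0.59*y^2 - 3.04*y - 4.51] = -1.18*y - 3.04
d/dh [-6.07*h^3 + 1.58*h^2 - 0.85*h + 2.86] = -18.21*h^2 + 3.16*h - 0.85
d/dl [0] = 0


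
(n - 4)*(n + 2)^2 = n^3 - 12*n - 16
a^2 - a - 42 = (a - 7)*(a + 6)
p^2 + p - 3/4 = (p - 1/2)*(p + 3/2)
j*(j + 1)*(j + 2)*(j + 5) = j^4 + 8*j^3 + 17*j^2 + 10*j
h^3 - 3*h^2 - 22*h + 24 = (h - 6)*(h - 1)*(h + 4)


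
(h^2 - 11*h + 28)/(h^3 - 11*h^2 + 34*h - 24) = (h - 7)/(h^2 - 7*h + 6)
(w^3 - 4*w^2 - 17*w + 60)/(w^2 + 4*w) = w - 8 + 15/w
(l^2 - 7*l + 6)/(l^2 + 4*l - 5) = (l - 6)/(l + 5)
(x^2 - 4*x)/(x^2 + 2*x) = (x - 4)/(x + 2)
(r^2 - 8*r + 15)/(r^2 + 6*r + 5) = (r^2 - 8*r + 15)/(r^2 + 6*r + 5)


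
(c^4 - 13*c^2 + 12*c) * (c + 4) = c^5 + 4*c^4 - 13*c^3 - 40*c^2 + 48*c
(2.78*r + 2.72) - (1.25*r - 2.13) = 1.53*r + 4.85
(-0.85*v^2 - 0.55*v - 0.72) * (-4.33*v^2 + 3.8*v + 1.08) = 3.6805*v^4 - 0.8485*v^3 + 0.1096*v^2 - 3.33*v - 0.7776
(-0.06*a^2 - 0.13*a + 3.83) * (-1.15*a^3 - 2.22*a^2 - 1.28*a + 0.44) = 0.069*a^5 + 0.2827*a^4 - 4.0391*a^3 - 8.3626*a^2 - 4.9596*a + 1.6852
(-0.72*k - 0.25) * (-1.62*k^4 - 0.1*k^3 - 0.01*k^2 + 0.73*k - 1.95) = 1.1664*k^5 + 0.477*k^4 + 0.0322*k^3 - 0.5231*k^2 + 1.2215*k + 0.4875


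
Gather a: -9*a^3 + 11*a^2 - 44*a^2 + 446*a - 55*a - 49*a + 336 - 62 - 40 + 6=-9*a^3 - 33*a^2 + 342*a + 240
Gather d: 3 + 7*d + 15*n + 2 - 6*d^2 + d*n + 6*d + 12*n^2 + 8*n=-6*d^2 + d*(n + 13) + 12*n^2 + 23*n + 5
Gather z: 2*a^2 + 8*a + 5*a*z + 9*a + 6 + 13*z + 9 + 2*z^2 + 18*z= 2*a^2 + 17*a + 2*z^2 + z*(5*a + 31) + 15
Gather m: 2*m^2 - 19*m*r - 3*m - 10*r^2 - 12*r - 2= 2*m^2 + m*(-19*r - 3) - 10*r^2 - 12*r - 2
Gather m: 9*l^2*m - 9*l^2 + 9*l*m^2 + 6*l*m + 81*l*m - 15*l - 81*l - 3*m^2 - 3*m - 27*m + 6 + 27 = -9*l^2 - 96*l + m^2*(9*l - 3) + m*(9*l^2 + 87*l - 30) + 33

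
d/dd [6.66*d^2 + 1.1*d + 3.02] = 13.32*d + 1.1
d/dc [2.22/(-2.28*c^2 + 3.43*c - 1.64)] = (10.1232*c - 7.6146)/(2.28*c^2 - 3.43*c + 1.64)^2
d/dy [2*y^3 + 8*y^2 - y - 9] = 6*y^2 + 16*y - 1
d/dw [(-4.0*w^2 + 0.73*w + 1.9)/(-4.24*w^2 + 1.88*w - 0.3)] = (-4.4248*w^2 + 18.512*w - 3.791)/(17.9776*w^4 - 15.9424*w^3 + 6.0784*w^2 - 1.128*w + 0.09)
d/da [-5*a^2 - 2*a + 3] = -10*a - 2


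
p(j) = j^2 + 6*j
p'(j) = 2*j + 6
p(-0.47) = -2.60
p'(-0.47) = 5.06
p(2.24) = 18.46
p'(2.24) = 10.48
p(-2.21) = -8.38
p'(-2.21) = 1.58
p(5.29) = 59.72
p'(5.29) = 16.58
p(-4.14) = -7.70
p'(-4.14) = -2.28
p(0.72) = 4.84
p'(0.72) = 7.44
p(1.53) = 11.52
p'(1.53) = 9.06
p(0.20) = 1.24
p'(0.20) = 6.40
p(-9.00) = 27.00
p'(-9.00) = -12.00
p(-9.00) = 27.00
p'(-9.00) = -12.00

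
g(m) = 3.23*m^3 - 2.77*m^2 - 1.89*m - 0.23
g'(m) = 9.69*m^2 - 5.54*m - 1.89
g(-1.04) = -4.89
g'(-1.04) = 14.35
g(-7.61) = -1569.76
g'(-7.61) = 601.44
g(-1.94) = -30.57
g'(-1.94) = 45.33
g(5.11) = 348.77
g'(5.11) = 222.83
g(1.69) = 4.26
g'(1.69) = 16.42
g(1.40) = 0.56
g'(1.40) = 9.35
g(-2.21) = -44.45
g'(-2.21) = 57.68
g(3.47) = 94.81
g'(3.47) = 95.56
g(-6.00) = -786.29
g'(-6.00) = 380.19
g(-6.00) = -786.29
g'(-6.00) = 380.19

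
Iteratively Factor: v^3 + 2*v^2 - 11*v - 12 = (v + 4)*(v^2 - 2*v - 3) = (v - 3)*(v + 4)*(v + 1)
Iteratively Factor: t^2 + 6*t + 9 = (t + 3)*(t + 3)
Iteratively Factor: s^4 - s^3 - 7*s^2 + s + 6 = (s - 3)*(s^3 + 2*s^2 - s - 2) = (s - 3)*(s - 1)*(s^2 + 3*s + 2) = (s - 3)*(s - 1)*(s + 2)*(s + 1)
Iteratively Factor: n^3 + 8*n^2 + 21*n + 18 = (n + 3)*(n^2 + 5*n + 6) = (n + 3)^2*(n + 2)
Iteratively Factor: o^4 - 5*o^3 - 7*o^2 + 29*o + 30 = (o + 2)*(o^3 - 7*o^2 + 7*o + 15) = (o - 5)*(o + 2)*(o^2 - 2*o - 3) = (o - 5)*(o - 3)*(o + 2)*(o + 1)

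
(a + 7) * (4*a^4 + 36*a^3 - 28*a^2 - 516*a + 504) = 4*a^5 + 64*a^4 + 224*a^3 - 712*a^2 - 3108*a + 3528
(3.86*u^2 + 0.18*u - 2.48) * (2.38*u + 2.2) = 9.1868*u^3 + 8.9204*u^2 - 5.5064*u - 5.456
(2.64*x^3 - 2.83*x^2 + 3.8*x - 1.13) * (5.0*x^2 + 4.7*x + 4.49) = 13.2*x^5 - 1.742*x^4 + 17.5526*x^3 - 0.496700000000001*x^2 + 11.751*x - 5.0737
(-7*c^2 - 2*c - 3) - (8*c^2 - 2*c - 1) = -15*c^2 - 2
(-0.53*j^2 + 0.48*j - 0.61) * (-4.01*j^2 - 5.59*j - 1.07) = 2.1253*j^4 + 1.0379*j^3 + 0.33*j^2 + 2.8963*j + 0.6527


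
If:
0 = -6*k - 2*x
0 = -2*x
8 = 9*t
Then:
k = 0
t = 8/9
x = 0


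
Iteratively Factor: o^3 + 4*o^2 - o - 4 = (o - 1)*(o^2 + 5*o + 4) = (o - 1)*(o + 1)*(o + 4)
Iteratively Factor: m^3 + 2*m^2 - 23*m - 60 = (m + 3)*(m^2 - m - 20) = (m + 3)*(m + 4)*(m - 5)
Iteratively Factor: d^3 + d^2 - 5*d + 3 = (d + 3)*(d^2 - 2*d + 1) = (d - 1)*(d + 3)*(d - 1)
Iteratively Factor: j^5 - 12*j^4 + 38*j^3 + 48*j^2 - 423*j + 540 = (j - 3)*(j^4 - 9*j^3 + 11*j^2 + 81*j - 180) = (j - 5)*(j - 3)*(j^3 - 4*j^2 - 9*j + 36) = (j - 5)*(j - 3)*(j + 3)*(j^2 - 7*j + 12) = (j - 5)*(j - 4)*(j - 3)*(j + 3)*(j - 3)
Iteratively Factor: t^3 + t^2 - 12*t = (t + 4)*(t^2 - 3*t) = (t - 3)*(t + 4)*(t)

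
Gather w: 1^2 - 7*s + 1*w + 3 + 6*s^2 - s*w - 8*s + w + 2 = 6*s^2 - 15*s + w*(2 - s) + 6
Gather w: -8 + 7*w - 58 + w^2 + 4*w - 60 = w^2 + 11*w - 126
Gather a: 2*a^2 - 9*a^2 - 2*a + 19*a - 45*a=-7*a^2 - 28*a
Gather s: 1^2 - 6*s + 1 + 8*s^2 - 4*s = 8*s^2 - 10*s + 2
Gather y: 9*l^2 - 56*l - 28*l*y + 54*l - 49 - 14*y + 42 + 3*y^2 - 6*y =9*l^2 - 2*l + 3*y^2 + y*(-28*l - 20) - 7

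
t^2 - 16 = (t - 4)*(t + 4)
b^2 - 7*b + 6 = (b - 6)*(b - 1)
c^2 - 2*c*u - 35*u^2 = (c - 7*u)*(c + 5*u)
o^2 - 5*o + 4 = (o - 4)*(o - 1)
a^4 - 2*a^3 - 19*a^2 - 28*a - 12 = (a - 6)*(a + 1)^2*(a + 2)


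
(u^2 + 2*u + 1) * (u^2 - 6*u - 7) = u^4 - 4*u^3 - 18*u^2 - 20*u - 7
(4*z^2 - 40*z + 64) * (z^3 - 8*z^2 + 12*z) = 4*z^5 - 72*z^4 + 432*z^3 - 992*z^2 + 768*z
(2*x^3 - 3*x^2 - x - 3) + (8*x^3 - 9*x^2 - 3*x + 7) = 10*x^3 - 12*x^2 - 4*x + 4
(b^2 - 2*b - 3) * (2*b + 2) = 2*b^3 - 2*b^2 - 10*b - 6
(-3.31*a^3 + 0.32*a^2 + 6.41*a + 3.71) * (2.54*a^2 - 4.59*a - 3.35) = -8.4074*a^5 + 16.0057*a^4 + 25.9011*a^3 - 21.0705*a^2 - 38.5024*a - 12.4285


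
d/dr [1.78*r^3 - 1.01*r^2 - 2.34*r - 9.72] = 5.34*r^2 - 2.02*r - 2.34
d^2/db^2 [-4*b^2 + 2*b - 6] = -8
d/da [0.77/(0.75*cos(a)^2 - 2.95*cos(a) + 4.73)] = (1.155*cos(a) - 2.2715)*sin(a)/(0.75*cos(a)^2 - 2.95*cos(a) + 4.73)^2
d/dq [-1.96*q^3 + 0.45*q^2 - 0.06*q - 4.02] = -5.88*q^2 + 0.9*q - 0.06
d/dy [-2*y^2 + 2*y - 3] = 2 - 4*y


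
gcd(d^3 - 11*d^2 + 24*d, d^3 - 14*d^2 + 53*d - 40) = d - 8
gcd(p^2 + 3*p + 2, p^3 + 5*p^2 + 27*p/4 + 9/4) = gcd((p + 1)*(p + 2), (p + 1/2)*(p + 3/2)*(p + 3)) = 1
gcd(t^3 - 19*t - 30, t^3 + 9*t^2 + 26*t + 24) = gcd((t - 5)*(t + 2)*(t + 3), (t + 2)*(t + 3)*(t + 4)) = t^2 + 5*t + 6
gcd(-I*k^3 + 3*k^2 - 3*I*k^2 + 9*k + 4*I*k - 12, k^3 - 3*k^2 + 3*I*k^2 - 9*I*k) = k + 3*I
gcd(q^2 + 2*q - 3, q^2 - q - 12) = q + 3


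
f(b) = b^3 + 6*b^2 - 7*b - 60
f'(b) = 3*b^2 + 12*b - 7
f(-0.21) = -58.27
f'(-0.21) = -9.39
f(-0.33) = -57.07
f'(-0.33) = -10.63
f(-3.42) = -5.88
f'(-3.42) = -12.95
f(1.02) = -59.84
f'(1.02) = 8.36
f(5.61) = 266.12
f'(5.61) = 154.74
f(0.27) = -61.43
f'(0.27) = -3.54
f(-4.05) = 0.33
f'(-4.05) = -6.39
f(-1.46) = -40.10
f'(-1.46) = -18.13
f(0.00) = -60.00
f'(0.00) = -7.00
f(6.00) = 330.00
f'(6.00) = 173.00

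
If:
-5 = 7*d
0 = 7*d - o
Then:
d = -5/7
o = -5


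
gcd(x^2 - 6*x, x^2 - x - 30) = x - 6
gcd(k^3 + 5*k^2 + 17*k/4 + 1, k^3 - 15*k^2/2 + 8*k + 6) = k + 1/2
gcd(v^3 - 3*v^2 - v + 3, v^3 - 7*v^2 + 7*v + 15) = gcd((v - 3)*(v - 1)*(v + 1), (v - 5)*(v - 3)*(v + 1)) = v^2 - 2*v - 3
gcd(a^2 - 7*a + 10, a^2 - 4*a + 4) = a - 2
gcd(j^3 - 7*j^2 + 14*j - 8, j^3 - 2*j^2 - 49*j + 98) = j - 2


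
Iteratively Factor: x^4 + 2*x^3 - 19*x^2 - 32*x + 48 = (x + 4)*(x^3 - 2*x^2 - 11*x + 12) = (x - 1)*(x + 4)*(x^2 - x - 12) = (x - 1)*(x + 3)*(x + 4)*(x - 4)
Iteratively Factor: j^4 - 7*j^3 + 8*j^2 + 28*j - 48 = (j - 4)*(j^3 - 3*j^2 - 4*j + 12) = (j - 4)*(j + 2)*(j^2 - 5*j + 6) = (j - 4)*(j - 3)*(j + 2)*(j - 2)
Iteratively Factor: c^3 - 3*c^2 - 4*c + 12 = (c + 2)*(c^2 - 5*c + 6) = (c - 3)*(c + 2)*(c - 2)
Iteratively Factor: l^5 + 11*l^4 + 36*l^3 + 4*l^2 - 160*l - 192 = (l + 2)*(l^4 + 9*l^3 + 18*l^2 - 32*l - 96) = (l + 2)*(l + 4)*(l^3 + 5*l^2 - 2*l - 24) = (l - 2)*(l + 2)*(l + 4)*(l^2 + 7*l + 12) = (l - 2)*(l + 2)*(l + 3)*(l + 4)*(l + 4)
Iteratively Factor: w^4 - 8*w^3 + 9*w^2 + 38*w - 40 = (w - 5)*(w^3 - 3*w^2 - 6*w + 8) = (w - 5)*(w - 4)*(w^2 + w - 2) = (w - 5)*(w - 4)*(w - 1)*(w + 2)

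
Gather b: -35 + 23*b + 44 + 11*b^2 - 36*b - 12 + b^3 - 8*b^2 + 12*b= b^3 + 3*b^2 - b - 3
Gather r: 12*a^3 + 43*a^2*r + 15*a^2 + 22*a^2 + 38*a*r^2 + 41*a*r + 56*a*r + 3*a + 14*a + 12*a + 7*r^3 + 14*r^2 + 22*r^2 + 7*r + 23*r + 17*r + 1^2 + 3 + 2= 12*a^3 + 37*a^2 + 29*a + 7*r^3 + r^2*(38*a + 36) + r*(43*a^2 + 97*a + 47) + 6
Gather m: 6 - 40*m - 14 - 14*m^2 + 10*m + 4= -14*m^2 - 30*m - 4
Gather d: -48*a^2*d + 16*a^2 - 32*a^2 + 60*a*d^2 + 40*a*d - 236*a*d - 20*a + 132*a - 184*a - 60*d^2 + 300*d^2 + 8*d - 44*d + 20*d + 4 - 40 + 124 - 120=-16*a^2 - 72*a + d^2*(60*a + 240) + d*(-48*a^2 - 196*a - 16) - 32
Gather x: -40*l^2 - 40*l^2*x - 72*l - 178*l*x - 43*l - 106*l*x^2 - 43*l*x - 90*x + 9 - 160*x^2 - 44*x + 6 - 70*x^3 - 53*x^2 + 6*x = -40*l^2 - 115*l - 70*x^3 + x^2*(-106*l - 213) + x*(-40*l^2 - 221*l - 128) + 15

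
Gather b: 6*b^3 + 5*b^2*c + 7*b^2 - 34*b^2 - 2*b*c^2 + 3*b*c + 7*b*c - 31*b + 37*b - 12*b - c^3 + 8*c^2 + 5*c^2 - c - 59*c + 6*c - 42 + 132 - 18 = 6*b^3 + b^2*(5*c - 27) + b*(-2*c^2 + 10*c - 6) - c^3 + 13*c^2 - 54*c + 72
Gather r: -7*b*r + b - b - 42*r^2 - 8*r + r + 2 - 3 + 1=-42*r^2 + r*(-7*b - 7)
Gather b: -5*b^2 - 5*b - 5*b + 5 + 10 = -5*b^2 - 10*b + 15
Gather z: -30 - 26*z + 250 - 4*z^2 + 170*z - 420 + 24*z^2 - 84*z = 20*z^2 + 60*z - 200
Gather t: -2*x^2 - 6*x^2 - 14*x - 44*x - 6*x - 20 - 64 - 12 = -8*x^2 - 64*x - 96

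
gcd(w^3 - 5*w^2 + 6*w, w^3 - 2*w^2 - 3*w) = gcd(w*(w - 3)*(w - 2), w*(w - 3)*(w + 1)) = w^2 - 3*w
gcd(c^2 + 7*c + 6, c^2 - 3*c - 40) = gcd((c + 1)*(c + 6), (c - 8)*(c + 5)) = 1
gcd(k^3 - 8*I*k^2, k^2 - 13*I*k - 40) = k - 8*I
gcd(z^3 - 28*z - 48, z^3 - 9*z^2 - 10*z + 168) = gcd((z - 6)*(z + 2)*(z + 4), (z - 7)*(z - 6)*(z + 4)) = z^2 - 2*z - 24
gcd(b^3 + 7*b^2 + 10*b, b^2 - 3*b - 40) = b + 5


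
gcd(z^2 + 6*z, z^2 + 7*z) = z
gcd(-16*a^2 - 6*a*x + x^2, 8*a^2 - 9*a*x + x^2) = -8*a + x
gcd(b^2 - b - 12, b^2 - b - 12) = b^2 - b - 12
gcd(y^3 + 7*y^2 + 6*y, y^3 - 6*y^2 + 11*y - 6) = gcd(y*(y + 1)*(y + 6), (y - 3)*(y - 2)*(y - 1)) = 1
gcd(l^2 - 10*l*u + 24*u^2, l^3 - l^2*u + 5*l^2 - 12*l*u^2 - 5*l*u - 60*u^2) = -l + 4*u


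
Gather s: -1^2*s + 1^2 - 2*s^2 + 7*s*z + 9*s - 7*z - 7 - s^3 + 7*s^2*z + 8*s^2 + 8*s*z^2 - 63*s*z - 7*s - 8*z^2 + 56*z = -s^3 + s^2*(7*z + 6) + s*(8*z^2 - 56*z + 1) - 8*z^2 + 49*z - 6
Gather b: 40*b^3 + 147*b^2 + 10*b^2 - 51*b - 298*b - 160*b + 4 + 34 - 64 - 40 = 40*b^3 + 157*b^2 - 509*b - 66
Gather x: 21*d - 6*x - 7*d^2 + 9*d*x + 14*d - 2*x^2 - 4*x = -7*d^2 + 35*d - 2*x^2 + x*(9*d - 10)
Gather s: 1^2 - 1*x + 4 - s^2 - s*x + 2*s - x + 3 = -s^2 + s*(2 - x) - 2*x + 8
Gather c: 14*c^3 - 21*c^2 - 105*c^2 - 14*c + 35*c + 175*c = 14*c^3 - 126*c^2 + 196*c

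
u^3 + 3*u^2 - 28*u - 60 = (u - 5)*(u + 2)*(u + 6)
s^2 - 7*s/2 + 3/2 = (s - 3)*(s - 1/2)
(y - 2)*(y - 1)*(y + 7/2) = y^3 + y^2/2 - 17*y/2 + 7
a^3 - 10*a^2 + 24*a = a*(a - 6)*(a - 4)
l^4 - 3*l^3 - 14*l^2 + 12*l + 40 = (l - 5)*(l - 2)*(l + 2)^2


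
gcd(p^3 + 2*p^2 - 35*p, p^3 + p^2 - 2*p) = p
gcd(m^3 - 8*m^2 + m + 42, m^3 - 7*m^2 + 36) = m^2 - m - 6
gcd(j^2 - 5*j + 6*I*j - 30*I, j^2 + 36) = j + 6*I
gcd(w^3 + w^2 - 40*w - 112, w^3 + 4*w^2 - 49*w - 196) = w^2 - 3*w - 28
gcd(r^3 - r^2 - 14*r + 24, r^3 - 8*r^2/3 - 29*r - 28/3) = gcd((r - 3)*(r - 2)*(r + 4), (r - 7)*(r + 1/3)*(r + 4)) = r + 4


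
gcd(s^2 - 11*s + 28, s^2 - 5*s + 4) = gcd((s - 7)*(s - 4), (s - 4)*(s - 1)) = s - 4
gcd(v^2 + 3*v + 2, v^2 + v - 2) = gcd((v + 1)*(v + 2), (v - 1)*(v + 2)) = v + 2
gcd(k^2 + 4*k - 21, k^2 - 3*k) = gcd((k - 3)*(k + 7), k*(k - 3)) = k - 3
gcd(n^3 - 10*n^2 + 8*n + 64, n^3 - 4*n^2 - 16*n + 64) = n - 4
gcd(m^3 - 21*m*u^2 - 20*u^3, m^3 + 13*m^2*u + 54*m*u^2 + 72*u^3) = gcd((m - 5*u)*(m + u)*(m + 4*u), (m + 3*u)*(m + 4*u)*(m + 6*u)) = m + 4*u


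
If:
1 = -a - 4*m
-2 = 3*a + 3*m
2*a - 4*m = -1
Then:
No Solution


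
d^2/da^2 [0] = 0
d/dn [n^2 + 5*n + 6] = 2*n + 5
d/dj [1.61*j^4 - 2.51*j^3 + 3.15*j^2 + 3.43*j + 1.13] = 6.44*j^3 - 7.53*j^2 + 6.3*j + 3.43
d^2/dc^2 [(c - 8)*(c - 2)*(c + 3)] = 6*c - 14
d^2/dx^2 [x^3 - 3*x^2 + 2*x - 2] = 6*x - 6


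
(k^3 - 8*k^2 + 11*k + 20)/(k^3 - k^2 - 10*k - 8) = (k - 5)/(k + 2)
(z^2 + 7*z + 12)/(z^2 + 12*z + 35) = (z^2 + 7*z + 12)/(z^2 + 12*z + 35)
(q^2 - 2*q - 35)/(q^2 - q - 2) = (-q^2 + 2*q + 35)/(-q^2 + q + 2)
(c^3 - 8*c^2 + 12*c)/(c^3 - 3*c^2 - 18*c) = (c - 2)/(c + 3)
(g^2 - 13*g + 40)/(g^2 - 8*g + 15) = (g - 8)/(g - 3)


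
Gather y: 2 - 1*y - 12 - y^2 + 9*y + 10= -y^2 + 8*y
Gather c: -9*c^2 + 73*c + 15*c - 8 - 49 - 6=-9*c^2 + 88*c - 63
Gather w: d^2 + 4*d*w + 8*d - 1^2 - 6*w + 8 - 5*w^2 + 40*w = d^2 + 8*d - 5*w^2 + w*(4*d + 34) + 7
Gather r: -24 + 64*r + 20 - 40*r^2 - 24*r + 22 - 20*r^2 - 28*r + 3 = -60*r^2 + 12*r + 21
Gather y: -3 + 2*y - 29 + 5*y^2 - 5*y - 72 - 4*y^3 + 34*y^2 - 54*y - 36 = -4*y^3 + 39*y^2 - 57*y - 140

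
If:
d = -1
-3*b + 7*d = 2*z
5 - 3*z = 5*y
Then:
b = -2*z/3 - 7/3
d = -1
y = 1 - 3*z/5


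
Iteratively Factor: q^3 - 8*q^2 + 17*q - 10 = (q - 2)*(q^2 - 6*q + 5) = (q - 2)*(q - 1)*(q - 5)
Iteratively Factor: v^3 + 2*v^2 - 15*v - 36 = (v - 4)*(v^2 + 6*v + 9) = (v - 4)*(v + 3)*(v + 3)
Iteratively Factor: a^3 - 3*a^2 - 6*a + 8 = (a + 2)*(a^2 - 5*a + 4) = (a - 4)*(a + 2)*(a - 1)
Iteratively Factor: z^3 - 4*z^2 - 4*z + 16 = (z - 4)*(z^2 - 4) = (z - 4)*(z - 2)*(z + 2)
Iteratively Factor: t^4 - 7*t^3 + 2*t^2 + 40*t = (t - 5)*(t^3 - 2*t^2 - 8*t) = (t - 5)*(t - 4)*(t^2 + 2*t) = t*(t - 5)*(t - 4)*(t + 2)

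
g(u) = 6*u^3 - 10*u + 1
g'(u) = 18*u^2 - 10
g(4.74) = 592.58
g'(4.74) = 394.42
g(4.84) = 632.88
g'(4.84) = 411.66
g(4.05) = 359.08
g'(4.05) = 285.24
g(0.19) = -0.86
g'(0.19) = -9.35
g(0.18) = -0.77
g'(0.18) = -9.42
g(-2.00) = -27.00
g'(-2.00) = 62.00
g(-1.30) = 0.82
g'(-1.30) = 20.42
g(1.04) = -2.65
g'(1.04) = 9.47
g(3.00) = 133.00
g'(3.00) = 152.00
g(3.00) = 133.00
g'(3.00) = 152.00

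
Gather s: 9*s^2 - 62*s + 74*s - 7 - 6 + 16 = 9*s^2 + 12*s + 3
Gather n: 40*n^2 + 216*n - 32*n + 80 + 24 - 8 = 40*n^2 + 184*n + 96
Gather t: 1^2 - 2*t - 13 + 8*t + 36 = 6*t + 24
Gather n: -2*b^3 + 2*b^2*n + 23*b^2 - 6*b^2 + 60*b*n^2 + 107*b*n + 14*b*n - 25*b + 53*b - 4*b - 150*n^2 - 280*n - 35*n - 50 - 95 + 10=-2*b^3 + 17*b^2 + 24*b + n^2*(60*b - 150) + n*(2*b^2 + 121*b - 315) - 135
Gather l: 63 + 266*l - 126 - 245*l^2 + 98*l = -245*l^2 + 364*l - 63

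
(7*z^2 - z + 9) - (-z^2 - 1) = 8*z^2 - z + 10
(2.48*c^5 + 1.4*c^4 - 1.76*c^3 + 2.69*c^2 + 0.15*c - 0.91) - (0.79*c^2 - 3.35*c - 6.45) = 2.48*c^5 + 1.4*c^4 - 1.76*c^3 + 1.9*c^2 + 3.5*c + 5.54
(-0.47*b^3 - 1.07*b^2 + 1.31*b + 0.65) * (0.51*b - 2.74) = -0.2397*b^4 + 0.7421*b^3 + 3.5999*b^2 - 3.2579*b - 1.781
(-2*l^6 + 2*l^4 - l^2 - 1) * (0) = 0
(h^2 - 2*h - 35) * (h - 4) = h^3 - 6*h^2 - 27*h + 140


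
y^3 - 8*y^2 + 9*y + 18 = (y - 6)*(y - 3)*(y + 1)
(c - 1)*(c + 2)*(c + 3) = c^3 + 4*c^2 + c - 6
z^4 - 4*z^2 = z^2*(z - 2)*(z + 2)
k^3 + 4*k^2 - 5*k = k*(k - 1)*(k + 5)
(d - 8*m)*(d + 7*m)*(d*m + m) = d^3*m - d^2*m^2 + d^2*m - 56*d*m^3 - d*m^2 - 56*m^3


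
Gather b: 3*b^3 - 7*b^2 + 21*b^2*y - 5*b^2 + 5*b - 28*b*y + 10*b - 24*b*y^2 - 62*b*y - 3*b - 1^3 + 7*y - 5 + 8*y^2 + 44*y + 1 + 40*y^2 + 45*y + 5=3*b^3 + b^2*(21*y - 12) + b*(-24*y^2 - 90*y + 12) + 48*y^2 + 96*y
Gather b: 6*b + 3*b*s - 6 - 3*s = b*(3*s + 6) - 3*s - 6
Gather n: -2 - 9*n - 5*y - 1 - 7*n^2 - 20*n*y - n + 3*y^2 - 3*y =-7*n^2 + n*(-20*y - 10) + 3*y^2 - 8*y - 3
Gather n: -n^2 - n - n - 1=-n^2 - 2*n - 1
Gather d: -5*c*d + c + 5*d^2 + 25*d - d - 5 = c + 5*d^2 + d*(24 - 5*c) - 5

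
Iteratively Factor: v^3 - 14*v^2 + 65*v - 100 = (v - 5)*(v^2 - 9*v + 20) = (v - 5)^2*(v - 4)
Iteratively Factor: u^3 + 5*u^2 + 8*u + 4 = (u + 1)*(u^2 + 4*u + 4) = (u + 1)*(u + 2)*(u + 2)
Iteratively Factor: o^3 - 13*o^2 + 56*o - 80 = (o - 4)*(o^2 - 9*o + 20) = (o - 4)^2*(o - 5)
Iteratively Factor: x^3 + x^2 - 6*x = (x + 3)*(x^2 - 2*x) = (x - 2)*(x + 3)*(x)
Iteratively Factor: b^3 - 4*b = (b)*(b^2 - 4) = b*(b - 2)*(b + 2)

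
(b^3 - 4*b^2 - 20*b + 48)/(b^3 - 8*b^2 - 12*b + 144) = (b - 2)/(b - 6)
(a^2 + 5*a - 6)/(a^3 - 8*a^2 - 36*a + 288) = (a - 1)/(a^2 - 14*a + 48)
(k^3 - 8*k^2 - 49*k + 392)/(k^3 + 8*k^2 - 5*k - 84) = (k^2 - 15*k + 56)/(k^2 + k - 12)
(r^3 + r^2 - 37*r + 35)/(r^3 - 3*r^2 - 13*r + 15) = (r + 7)/(r + 3)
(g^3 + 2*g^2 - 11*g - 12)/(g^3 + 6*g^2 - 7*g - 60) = (g + 1)/(g + 5)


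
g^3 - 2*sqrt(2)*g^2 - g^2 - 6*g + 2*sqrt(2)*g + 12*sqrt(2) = (g - 3)*(g + 2)*(g - 2*sqrt(2))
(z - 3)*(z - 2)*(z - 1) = z^3 - 6*z^2 + 11*z - 6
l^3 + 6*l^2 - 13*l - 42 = (l - 3)*(l + 2)*(l + 7)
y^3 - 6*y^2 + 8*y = y*(y - 4)*(y - 2)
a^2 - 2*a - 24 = (a - 6)*(a + 4)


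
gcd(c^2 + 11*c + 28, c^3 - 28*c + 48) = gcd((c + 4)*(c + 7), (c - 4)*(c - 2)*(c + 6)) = 1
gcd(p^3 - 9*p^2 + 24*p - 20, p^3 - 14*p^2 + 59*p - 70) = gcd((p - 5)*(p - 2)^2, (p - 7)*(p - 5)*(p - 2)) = p^2 - 7*p + 10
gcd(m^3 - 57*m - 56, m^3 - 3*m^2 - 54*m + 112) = m^2 - m - 56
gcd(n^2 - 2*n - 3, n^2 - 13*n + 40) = 1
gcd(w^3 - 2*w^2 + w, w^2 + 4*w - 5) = w - 1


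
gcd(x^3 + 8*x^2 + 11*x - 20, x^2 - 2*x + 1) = x - 1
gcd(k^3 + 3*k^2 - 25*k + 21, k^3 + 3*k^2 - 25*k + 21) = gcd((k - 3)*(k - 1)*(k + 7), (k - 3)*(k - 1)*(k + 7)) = k^3 + 3*k^2 - 25*k + 21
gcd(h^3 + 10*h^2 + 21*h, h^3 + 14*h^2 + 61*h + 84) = h^2 + 10*h + 21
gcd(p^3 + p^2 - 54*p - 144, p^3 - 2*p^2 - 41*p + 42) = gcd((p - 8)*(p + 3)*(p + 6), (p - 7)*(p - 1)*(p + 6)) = p + 6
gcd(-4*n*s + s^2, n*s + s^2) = s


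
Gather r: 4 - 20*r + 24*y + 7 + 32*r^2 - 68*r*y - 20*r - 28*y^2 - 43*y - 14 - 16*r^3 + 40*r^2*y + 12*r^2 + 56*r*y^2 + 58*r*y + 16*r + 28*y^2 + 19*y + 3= -16*r^3 + r^2*(40*y + 44) + r*(56*y^2 - 10*y - 24)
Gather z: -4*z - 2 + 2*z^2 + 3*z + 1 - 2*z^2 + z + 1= 0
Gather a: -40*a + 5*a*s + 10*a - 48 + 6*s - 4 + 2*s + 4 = a*(5*s - 30) + 8*s - 48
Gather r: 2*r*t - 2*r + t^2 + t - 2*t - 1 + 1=r*(2*t - 2) + t^2 - t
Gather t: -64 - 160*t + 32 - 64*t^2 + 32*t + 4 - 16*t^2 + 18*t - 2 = -80*t^2 - 110*t - 30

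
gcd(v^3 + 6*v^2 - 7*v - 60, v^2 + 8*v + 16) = v + 4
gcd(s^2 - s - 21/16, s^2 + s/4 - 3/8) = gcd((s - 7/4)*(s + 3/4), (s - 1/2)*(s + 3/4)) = s + 3/4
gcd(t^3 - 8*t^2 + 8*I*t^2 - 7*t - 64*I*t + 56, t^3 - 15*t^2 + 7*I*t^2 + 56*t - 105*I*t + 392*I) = t^2 + t*(-8 + 7*I) - 56*I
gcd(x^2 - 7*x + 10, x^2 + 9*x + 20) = 1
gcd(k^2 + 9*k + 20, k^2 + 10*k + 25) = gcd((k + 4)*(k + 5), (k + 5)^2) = k + 5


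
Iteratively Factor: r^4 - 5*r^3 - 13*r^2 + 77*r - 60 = (r - 1)*(r^3 - 4*r^2 - 17*r + 60) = (r - 1)*(r + 4)*(r^2 - 8*r + 15) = (r - 5)*(r - 1)*(r + 4)*(r - 3)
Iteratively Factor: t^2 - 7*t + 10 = (t - 5)*(t - 2)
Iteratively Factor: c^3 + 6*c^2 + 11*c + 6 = (c + 1)*(c^2 + 5*c + 6) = (c + 1)*(c + 2)*(c + 3)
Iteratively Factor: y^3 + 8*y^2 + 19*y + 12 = (y + 1)*(y^2 + 7*y + 12) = (y + 1)*(y + 4)*(y + 3)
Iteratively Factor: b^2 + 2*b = (b)*(b + 2)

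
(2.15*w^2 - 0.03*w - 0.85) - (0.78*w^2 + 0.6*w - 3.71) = 1.37*w^2 - 0.63*w + 2.86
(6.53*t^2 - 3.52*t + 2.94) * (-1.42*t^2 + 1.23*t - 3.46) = -9.2726*t^4 + 13.0303*t^3 - 31.0982*t^2 + 15.7954*t - 10.1724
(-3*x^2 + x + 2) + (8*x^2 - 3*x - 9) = 5*x^2 - 2*x - 7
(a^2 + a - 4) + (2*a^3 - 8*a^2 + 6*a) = 2*a^3 - 7*a^2 + 7*a - 4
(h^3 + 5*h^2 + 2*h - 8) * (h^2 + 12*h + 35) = h^5 + 17*h^4 + 97*h^3 + 191*h^2 - 26*h - 280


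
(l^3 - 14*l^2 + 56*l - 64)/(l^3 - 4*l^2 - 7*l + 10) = (l^3 - 14*l^2 + 56*l - 64)/(l^3 - 4*l^2 - 7*l + 10)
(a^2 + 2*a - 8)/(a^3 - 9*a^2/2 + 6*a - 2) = 2*(a + 4)/(2*a^2 - 5*a + 2)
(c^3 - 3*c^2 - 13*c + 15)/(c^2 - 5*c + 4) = (c^2 - 2*c - 15)/(c - 4)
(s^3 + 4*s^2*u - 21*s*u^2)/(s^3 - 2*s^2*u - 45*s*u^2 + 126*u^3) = s/(s - 6*u)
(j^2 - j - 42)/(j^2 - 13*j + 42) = (j + 6)/(j - 6)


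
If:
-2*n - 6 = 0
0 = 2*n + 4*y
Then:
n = -3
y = 3/2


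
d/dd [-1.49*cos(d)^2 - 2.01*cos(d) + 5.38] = (2.98*cos(d) + 2.01)*sin(d)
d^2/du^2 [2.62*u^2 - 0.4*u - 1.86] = 5.24000000000000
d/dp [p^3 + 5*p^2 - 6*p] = 3*p^2 + 10*p - 6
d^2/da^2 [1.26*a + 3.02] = 0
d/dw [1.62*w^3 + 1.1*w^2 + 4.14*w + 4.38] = 4.86*w^2 + 2.2*w + 4.14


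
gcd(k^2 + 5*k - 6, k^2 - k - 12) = 1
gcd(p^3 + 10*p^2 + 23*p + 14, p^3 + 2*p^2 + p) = p + 1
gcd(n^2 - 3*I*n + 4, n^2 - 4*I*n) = n - 4*I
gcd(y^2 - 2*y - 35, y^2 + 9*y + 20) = y + 5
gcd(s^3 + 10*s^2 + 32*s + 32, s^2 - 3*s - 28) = s + 4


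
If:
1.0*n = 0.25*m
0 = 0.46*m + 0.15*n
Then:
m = 0.00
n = 0.00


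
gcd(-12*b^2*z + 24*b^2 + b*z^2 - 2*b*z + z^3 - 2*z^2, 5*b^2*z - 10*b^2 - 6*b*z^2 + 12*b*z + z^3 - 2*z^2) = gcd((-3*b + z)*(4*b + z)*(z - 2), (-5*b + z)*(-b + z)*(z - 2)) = z - 2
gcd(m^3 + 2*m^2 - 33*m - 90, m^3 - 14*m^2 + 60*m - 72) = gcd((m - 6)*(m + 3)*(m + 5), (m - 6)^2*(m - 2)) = m - 6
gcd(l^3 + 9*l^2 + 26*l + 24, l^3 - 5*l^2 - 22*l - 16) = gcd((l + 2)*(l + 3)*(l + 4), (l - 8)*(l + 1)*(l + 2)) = l + 2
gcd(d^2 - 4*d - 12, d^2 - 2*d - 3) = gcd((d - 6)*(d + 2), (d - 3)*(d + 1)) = 1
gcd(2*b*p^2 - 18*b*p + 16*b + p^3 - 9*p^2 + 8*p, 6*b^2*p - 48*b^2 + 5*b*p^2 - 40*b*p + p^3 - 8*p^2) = 2*b*p - 16*b + p^2 - 8*p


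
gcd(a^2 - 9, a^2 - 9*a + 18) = a - 3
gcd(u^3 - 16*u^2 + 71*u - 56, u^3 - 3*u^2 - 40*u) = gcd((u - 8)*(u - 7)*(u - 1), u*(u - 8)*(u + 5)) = u - 8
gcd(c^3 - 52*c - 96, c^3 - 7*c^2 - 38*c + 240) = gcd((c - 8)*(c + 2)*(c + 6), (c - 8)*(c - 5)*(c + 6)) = c^2 - 2*c - 48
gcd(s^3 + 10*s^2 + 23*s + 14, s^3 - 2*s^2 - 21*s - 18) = s + 1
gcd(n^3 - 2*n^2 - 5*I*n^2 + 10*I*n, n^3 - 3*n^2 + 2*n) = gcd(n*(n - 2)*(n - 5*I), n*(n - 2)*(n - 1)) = n^2 - 2*n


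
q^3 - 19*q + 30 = (q - 3)*(q - 2)*(q + 5)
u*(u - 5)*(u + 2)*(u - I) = u^4 - 3*u^3 - I*u^3 - 10*u^2 + 3*I*u^2 + 10*I*u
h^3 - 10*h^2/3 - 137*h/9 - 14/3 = (h - 6)*(h + 1/3)*(h + 7/3)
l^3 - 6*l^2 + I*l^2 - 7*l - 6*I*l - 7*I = (l - 7)*(l + 1)*(l + I)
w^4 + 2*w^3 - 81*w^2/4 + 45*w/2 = w*(w - 5/2)*(w - 3/2)*(w + 6)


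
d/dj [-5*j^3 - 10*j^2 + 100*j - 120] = -15*j^2 - 20*j + 100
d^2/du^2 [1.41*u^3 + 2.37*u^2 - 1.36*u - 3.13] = 8.46*u + 4.74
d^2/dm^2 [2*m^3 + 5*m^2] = 12*m + 10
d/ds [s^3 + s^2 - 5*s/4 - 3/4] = 3*s^2 + 2*s - 5/4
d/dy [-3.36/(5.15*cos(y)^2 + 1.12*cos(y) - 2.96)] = -(34.608*cos(y) + 3.7632)*sin(y)/(5.15*cos(y)^2 + 1.12*cos(y) - 2.96)^2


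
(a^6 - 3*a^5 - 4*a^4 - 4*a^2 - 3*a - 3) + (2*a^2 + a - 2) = a^6 - 3*a^5 - 4*a^4 - 2*a^2 - 2*a - 5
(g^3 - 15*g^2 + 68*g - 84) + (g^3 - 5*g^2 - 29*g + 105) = 2*g^3 - 20*g^2 + 39*g + 21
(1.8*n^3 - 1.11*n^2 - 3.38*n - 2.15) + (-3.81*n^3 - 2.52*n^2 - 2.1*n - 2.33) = -2.01*n^3 - 3.63*n^2 - 5.48*n - 4.48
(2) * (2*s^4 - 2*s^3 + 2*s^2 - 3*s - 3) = 4*s^4 - 4*s^3 + 4*s^2 - 6*s - 6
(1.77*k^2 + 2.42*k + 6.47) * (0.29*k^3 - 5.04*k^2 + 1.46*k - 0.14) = 0.5133*k^5 - 8.219*k^4 - 7.7363*k^3 - 29.3234*k^2 + 9.1074*k - 0.9058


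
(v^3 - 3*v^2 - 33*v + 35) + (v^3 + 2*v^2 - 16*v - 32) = 2*v^3 - v^2 - 49*v + 3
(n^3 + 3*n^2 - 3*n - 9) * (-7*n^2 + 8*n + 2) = -7*n^5 - 13*n^4 + 47*n^3 + 45*n^2 - 78*n - 18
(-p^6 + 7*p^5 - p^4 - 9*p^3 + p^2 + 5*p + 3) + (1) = -p^6 + 7*p^5 - p^4 - 9*p^3 + p^2 + 5*p + 4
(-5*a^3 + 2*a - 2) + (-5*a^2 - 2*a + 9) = -5*a^3 - 5*a^2 + 7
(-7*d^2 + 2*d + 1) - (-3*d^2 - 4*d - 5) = -4*d^2 + 6*d + 6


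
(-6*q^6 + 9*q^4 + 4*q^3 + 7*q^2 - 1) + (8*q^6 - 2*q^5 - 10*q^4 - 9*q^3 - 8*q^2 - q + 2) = 2*q^6 - 2*q^5 - q^4 - 5*q^3 - q^2 - q + 1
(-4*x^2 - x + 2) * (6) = -24*x^2 - 6*x + 12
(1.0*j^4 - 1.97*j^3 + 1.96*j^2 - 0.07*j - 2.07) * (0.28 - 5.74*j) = -5.74*j^5 + 11.5878*j^4 - 11.802*j^3 + 0.9506*j^2 + 11.8622*j - 0.5796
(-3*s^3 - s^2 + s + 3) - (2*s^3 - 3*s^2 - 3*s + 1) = -5*s^3 + 2*s^2 + 4*s + 2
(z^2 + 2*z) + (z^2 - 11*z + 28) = 2*z^2 - 9*z + 28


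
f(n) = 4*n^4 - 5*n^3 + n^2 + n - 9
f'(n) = 16*n^3 - 15*n^2 + 2*n + 1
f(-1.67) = 46.52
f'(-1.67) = -118.69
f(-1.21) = 8.69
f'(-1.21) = -51.73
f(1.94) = 16.86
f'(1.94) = 65.25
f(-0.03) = -9.03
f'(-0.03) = 0.93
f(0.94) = -8.21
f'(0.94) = 2.92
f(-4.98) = 3088.59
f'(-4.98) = -2357.06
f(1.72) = 5.24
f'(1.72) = 41.48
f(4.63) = 1358.97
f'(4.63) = 1276.75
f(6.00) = 4137.00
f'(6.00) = 2929.00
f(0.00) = -9.00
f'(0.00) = 1.00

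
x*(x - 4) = x^2 - 4*x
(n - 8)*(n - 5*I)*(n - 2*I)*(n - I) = n^4 - 8*n^3 - 8*I*n^3 - 17*n^2 + 64*I*n^2 + 136*n + 10*I*n - 80*I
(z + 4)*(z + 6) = z^2 + 10*z + 24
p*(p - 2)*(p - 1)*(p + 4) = p^4 + p^3 - 10*p^2 + 8*p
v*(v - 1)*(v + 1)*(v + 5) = v^4 + 5*v^3 - v^2 - 5*v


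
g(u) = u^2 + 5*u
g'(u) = 2*u + 5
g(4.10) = 37.31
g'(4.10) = 13.20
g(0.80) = 4.64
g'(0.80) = 6.60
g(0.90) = 5.31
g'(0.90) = 6.80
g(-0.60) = -2.64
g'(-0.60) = 3.80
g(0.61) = 3.42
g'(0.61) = 6.22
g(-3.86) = -4.40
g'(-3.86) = -2.72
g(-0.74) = -3.15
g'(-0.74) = 3.52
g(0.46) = 2.51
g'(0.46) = 5.92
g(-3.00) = -6.00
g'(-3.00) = -1.00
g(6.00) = 66.00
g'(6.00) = 17.00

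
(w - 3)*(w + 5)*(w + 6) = w^3 + 8*w^2 - 3*w - 90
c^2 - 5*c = c*(c - 5)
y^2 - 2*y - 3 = (y - 3)*(y + 1)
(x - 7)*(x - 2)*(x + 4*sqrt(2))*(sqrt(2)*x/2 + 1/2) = sqrt(2)*x^4/2 - 9*sqrt(2)*x^3/2 + 9*x^3/2 - 81*x^2/2 + 9*sqrt(2)*x^2 - 18*sqrt(2)*x + 63*x + 28*sqrt(2)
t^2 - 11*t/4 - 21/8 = (t - 7/2)*(t + 3/4)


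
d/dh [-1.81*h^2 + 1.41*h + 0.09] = 1.41 - 3.62*h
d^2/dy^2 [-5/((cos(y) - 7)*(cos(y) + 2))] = 5*(4*sin(y)^4 - 83*sin(y)^2 - 205*cos(y)/4 - 15*cos(3*y)/4 + 1)/((cos(y) - 7)^3*(cos(y) + 2)^3)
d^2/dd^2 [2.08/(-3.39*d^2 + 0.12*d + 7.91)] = (-47.807136*d^2 + 1.692288*d + 2.08*(6.78*d - 0.12)*(13.56*d - 0.24) + 111.549984)/(-3.39*d^2 + 0.12*d + 7.91)^3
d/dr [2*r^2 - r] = 4*r - 1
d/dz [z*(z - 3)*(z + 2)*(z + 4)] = 4*z^3 + 9*z^2 - 20*z - 24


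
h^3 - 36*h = h*(h - 6)*(h + 6)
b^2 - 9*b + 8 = (b - 8)*(b - 1)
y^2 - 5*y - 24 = (y - 8)*(y + 3)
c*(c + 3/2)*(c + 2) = c^3 + 7*c^2/2 + 3*c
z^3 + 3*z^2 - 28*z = z*(z - 4)*(z + 7)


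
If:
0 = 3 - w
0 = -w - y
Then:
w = 3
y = -3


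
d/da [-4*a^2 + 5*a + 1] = 5 - 8*a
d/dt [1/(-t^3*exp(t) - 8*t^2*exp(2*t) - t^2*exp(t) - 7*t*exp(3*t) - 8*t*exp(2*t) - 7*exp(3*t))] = (t^3 + 16*t^2*exp(t) + 4*t^2 + 21*t*exp(2*t) + 32*t*exp(t) + 2*t + 28*exp(2*t) + 8*exp(t))*exp(-t)/(t^3 + 8*t^2*exp(t) + t^2 + 7*t*exp(2*t) + 8*t*exp(t) + 7*exp(2*t))^2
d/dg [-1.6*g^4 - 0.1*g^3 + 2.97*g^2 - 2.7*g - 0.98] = -6.4*g^3 - 0.3*g^2 + 5.94*g - 2.7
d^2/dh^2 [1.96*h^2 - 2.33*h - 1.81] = 3.92000000000000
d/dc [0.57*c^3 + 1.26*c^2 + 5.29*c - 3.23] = 1.71*c^2 + 2.52*c + 5.29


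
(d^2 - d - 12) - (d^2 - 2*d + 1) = d - 13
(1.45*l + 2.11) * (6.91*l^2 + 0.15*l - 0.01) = 10.0195*l^3 + 14.7976*l^2 + 0.302*l - 0.0211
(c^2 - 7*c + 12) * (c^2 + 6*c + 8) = c^4 - c^3 - 22*c^2 + 16*c + 96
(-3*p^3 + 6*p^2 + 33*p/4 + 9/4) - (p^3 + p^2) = -4*p^3 + 5*p^2 + 33*p/4 + 9/4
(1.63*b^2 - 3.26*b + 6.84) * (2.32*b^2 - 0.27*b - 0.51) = 3.7816*b^4 - 8.0033*b^3 + 15.9177*b^2 - 0.1842*b - 3.4884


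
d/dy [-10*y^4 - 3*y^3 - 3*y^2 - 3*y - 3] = -40*y^3 - 9*y^2 - 6*y - 3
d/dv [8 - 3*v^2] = -6*v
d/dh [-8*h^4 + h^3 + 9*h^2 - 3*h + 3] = -32*h^3 + 3*h^2 + 18*h - 3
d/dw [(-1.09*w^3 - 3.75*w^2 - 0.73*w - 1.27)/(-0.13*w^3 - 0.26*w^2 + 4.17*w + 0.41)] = (5.55111512312578e-17*w^5 - 0.2041*w^4 - 9.2804*w^3 - 17.6633*w^2 - 3.7354*w + 4.9966)/(0.0169*w^6 + 0.0676*w^5 - 1.0166*w^4 - 2.275*w^3 + 17.1757*w^2 + 3.4194*w + 0.1681)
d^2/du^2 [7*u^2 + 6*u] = 14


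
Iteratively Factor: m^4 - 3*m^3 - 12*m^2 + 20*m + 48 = (m - 3)*(m^3 - 12*m - 16) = (m - 3)*(m + 2)*(m^2 - 2*m - 8) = (m - 4)*(m - 3)*(m + 2)*(m + 2)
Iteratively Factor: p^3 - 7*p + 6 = (p - 1)*(p^2 + p - 6) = (p - 2)*(p - 1)*(p + 3)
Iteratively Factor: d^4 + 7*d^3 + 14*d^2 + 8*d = (d + 1)*(d^3 + 6*d^2 + 8*d) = d*(d + 1)*(d^2 + 6*d + 8) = d*(d + 1)*(d + 4)*(d + 2)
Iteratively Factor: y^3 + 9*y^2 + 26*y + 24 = (y + 2)*(y^2 + 7*y + 12) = (y + 2)*(y + 3)*(y + 4)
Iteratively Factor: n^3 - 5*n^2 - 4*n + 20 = (n - 2)*(n^2 - 3*n - 10) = (n - 2)*(n + 2)*(n - 5)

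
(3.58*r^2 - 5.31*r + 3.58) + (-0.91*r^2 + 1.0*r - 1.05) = 2.67*r^2 - 4.31*r + 2.53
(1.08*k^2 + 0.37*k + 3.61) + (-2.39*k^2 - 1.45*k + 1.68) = -1.31*k^2 - 1.08*k + 5.29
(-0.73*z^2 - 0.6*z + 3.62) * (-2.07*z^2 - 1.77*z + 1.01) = 1.5111*z^4 + 2.5341*z^3 - 7.1687*z^2 - 7.0134*z + 3.6562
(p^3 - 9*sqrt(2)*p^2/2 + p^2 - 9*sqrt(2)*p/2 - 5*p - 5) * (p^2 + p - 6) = p^5 - 9*sqrt(2)*p^4/2 + 2*p^4 - 9*sqrt(2)*p^3 - 10*p^3 - 16*p^2 + 45*sqrt(2)*p^2/2 + 25*p + 27*sqrt(2)*p + 30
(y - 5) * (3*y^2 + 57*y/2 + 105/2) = 3*y^3 + 27*y^2/2 - 90*y - 525/2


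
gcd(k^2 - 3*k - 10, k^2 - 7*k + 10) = k - 5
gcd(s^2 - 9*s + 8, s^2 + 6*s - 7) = s - 1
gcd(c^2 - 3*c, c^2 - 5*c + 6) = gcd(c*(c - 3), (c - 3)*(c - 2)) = c - 3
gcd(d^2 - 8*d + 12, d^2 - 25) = 1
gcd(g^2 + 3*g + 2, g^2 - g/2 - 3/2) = g + 1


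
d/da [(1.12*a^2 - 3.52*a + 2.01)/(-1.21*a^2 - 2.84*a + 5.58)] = (-7.44*a^2 + 17.3634*a - 13.9332)/(1.4641*a^4 + 6.8728*a^3 - 5.438*a^2 - 31.6944*a + 31.1364)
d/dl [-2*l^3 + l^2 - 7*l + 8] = -6*l^2 + 2*l - 7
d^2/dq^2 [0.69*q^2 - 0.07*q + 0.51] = 1.38000000000000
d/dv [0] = 0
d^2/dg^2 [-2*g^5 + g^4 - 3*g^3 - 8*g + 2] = 2*g*(-20*g^2 + 6*g - 9)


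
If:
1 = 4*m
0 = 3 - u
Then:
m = 1/4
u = 3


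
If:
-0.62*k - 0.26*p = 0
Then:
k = -0.419354838709677*p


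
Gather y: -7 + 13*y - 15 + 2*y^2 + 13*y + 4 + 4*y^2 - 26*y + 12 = 6*y^2 - 6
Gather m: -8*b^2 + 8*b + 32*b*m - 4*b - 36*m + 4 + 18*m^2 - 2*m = -8*b^2 + 4*b + 18*m^2 + m*(32*b - 38) + 4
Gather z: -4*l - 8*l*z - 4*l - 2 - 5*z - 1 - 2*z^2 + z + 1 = -8*l - 2*z^2 + z*(-8*l - 4) - 2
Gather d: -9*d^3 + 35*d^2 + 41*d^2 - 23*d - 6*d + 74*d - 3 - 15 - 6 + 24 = -9*d^3 + 76*d^2 + 45*d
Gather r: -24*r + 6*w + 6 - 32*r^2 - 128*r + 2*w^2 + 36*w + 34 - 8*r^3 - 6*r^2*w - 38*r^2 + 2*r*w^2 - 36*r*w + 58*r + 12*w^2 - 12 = -8*r^3 + r^2*(-6*w - 70) + r*(2*w^2 - 36*w - 94) + 14*w^2 + 42*w + 28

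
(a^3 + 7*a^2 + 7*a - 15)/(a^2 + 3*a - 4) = (a^2 + 8*a + 15)/(a + 4)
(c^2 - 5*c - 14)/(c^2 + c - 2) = (c - 7)/(c - 1)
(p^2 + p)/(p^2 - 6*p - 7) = p/(p - 7)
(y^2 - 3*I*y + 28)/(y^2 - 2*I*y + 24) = (y - 7*I)/(y - 6*I)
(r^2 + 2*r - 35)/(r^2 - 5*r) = (r + 7)/r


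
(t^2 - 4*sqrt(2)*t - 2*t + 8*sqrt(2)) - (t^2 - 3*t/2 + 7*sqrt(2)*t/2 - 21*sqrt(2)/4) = -15*sqrt(2)*t/2 - t/2 + 53*sqrt(2)/4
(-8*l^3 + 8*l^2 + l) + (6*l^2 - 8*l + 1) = -8*l^3 + 14*l^2 - 7*l + 1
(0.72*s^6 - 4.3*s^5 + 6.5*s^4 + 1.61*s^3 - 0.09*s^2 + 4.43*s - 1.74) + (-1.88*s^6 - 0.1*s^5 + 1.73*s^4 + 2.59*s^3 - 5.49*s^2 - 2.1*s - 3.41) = -1.16*s^6 - 4.4*s^5 + 8.23*s^4 + 4.2*s^3 - 5.58*s^2 + 2.33*s - 5.15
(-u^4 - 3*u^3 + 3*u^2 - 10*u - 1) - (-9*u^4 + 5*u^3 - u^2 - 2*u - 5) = 8*u^4 - 8*u^3 + 4*u^2 - 8*u + 4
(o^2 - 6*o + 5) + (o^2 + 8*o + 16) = 2*o^2 + 2*o + 21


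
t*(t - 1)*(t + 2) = t^3 + t^2 - 2*t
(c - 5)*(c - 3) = c^2 - 8*c + 15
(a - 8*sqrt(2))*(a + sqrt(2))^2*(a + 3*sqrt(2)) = a^4 - 3*sqrt(2)*a^3 - 66*a^2 - 106*sqrt(2)*a - 96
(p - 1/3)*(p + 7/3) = p^2 + 2*p - 7/9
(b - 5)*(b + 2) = b^2 - 3*b - 10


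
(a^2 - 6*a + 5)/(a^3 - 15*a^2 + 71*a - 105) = (a - 1)/(a^2 - 10*a + 21)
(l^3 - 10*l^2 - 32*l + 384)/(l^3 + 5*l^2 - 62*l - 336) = (l - 8)/(l + 7)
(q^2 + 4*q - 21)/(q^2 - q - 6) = (q + 7)/(q + 2)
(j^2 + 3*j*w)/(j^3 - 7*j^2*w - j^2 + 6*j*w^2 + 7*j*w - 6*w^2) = j*(j + 3*w)/(j^3 - 7*j^2*w - j^2 + 6*j*w^2 + 7*j*w - 6*w^2)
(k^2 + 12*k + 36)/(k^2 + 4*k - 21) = (k^2 + 12*k + 36)/(k^2 + 4*k - 21)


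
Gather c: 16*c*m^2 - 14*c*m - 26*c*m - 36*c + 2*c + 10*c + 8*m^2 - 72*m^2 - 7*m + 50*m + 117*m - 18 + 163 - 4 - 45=c*(16*m^2 - 40*m - 24) - 64*m^2 + 160*m + 96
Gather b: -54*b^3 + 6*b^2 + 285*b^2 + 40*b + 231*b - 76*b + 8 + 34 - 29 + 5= -54*b^3 + 291*b^2 + 195*b + 18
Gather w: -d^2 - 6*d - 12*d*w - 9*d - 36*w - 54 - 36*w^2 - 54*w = -d^2 - 15*d - 36*w^2 + w*(-12*d - 90) - 54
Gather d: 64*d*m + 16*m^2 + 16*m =64*d*m + 16*m^2 + 16*m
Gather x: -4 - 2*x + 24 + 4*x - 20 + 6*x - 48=8*x - 48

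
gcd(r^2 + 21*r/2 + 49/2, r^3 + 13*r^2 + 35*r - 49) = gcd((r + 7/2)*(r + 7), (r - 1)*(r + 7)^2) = r + 7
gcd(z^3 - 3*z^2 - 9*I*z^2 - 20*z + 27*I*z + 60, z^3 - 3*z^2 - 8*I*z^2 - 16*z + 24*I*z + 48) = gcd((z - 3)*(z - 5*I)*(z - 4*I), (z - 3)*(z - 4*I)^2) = z^2 + z*(-3 - 4*I) + 12*I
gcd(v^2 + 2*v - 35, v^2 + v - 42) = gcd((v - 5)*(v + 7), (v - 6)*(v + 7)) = v + 7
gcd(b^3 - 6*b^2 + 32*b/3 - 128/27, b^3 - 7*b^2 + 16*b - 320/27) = b^2 - 16*b/3 + 64/9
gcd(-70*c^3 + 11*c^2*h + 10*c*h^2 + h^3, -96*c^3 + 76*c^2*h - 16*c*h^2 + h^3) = 2*c - h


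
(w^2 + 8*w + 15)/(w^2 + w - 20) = (w + 3)/(w - 4)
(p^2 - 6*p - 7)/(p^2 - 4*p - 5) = (p - 7)/(p - 5)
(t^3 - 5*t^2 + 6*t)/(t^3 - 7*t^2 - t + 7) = t*(t^2 - 5*t + 6)/(t^3 - 7*t^2 - t + 7)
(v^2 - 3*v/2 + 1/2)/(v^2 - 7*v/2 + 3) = (2*v^2 - 3*v + 1)/(2*v^2 - 7*v + 6)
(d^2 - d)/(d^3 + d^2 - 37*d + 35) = d/(d^2 + 2*d - 35)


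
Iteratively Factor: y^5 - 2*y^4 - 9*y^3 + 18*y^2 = (y + 3)*(y^4 - 5*y^3 + 6*y^2) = (y - 2)*(y + 3)*(y^3 - 3*y^2) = (y - 3)*(y - 2)*(y + 3)*(y^2) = y*(y - 3)*(y - 2)*(y + 3)*(y)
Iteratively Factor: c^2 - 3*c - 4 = (c + 1)*(c - 4)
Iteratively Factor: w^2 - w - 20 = (w - 5)*(w + 4)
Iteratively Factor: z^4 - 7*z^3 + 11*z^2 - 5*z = (z)*(z^3 - 7*z^2 + 11*z - 5) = z*(z - 5)*(z^2 - 2*z + 1) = z*(z - 5)*(z - 1)*(z - 1)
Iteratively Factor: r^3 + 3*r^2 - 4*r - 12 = (r + 2)*(r^2 + r - 6) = (r - 2)*(r + 2)*(r + 3)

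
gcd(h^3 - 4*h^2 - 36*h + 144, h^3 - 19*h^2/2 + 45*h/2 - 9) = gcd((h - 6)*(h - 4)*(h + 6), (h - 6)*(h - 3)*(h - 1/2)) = h - 6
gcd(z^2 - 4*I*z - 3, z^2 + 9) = z - 3*I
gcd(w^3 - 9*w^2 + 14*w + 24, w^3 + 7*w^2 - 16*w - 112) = w - 4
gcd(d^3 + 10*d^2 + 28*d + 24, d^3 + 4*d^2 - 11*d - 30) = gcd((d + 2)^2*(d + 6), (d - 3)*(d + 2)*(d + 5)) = d + 2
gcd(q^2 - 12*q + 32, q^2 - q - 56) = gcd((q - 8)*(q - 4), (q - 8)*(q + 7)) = q - 8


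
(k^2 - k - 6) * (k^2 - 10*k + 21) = k^4 - 11*k^3 + 25*k^2 + 39*k - 126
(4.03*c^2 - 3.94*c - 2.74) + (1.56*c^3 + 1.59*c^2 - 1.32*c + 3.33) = 1.56*c^3 + 5.62*c^2 - 5.26*c + 0.59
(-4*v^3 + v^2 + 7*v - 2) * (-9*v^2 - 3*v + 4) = 36*v^5 + 3*v^4 - 82*v^3 + v^2 + 34*v - 8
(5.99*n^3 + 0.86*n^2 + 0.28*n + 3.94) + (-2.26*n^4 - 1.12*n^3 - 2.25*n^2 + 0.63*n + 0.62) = -2.26*n^4 + 4.87*n^3 - 1.39*n^2 + 0.91*n + 4.56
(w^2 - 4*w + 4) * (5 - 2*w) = -2*w^3 + 13*w^2 - 28*w + 20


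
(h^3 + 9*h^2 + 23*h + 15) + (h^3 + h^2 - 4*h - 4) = 2*h^3 + 10*h^2 + 19*h + 11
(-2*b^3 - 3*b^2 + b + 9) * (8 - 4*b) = 8*b^4 - 4*b^3 - 28*b^2 - 28*b + 72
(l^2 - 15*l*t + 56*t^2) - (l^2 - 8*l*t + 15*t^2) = -7*l*t + 41*t^2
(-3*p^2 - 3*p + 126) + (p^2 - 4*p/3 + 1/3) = -2*p^2 - 13*p/3 + 379/3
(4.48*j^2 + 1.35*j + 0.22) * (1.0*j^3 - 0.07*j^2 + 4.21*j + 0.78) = 4.48*j^5 + 1.0364*j^4 + 18.9863*j^3 + 9.1625*j^2 + 1.9792*j + 0.1716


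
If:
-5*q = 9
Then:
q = -9/5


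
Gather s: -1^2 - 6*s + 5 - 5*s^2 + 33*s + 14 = -5*s^2 + 27*s + 18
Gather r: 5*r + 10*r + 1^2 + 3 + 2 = 15*r + 6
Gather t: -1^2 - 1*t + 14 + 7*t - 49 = 6*t - 36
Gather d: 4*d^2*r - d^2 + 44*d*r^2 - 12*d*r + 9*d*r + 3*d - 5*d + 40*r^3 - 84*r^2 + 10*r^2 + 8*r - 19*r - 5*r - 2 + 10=d^2*(4*r - 1) + d*(44*r^2 - 3*r - 2) + 40*r^3 - 74*r^2 - 16*r + 8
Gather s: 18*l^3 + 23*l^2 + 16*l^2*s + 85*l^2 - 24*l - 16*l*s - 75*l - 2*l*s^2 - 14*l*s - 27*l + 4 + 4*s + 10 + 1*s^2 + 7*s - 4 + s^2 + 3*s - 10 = 18*l^3 + 108*l^2 - 126*l + s^2*(2 - 2*l) + s*(16*l^2 - 30*l + 14)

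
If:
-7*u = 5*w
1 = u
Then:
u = 1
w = -7/5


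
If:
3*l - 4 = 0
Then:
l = 4/3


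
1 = 1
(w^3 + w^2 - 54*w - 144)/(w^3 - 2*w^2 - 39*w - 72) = (w + 6)/(w + 3)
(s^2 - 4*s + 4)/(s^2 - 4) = (s - 2)/(s + 2)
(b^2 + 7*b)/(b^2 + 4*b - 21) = b/(b - 3)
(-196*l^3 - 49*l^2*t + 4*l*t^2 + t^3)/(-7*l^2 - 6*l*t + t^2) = (28*l^2 + 11*l*t + t^2)/(l + t)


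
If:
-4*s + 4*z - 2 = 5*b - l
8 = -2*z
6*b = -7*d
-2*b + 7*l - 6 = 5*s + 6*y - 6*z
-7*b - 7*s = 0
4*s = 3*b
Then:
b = 0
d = 0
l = 18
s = 0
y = 16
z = -4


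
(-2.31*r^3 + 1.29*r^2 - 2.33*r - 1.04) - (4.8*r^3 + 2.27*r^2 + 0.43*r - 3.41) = -7.11*r^3 - 0.98*r^2 - 2.76*r + 2.37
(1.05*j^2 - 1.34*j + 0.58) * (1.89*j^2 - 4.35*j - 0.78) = 1.9845*j^4 - 7.1001*j^3 + 6.1062*j^2 - 1.4778*j - 0.4524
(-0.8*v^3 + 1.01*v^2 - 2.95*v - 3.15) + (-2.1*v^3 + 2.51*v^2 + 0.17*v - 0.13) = -2.9*v^3 + 3.52*v^2 - 2.78*v - 3.28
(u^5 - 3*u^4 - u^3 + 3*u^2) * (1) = u^5 - 3*u^4 - u^3 + 3*u^2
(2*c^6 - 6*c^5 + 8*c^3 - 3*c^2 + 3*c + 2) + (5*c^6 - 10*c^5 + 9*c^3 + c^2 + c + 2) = 7*c^6 - 16*c^5 + 17*c^3 - 2*c^2 + 4*c + 4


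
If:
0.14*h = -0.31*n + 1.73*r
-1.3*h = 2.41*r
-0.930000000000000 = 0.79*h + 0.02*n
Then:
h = -1.29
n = 4.47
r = 0.70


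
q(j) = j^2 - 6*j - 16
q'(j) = 2*j - 6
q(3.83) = -24.31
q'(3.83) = 1.66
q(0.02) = -16.12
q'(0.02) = -5.96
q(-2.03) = 0.30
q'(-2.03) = -10.06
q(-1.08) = -8.35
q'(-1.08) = -8.16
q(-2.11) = 1.11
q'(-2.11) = -10.22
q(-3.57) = 18.16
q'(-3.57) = -13.14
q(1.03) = -21.12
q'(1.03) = -3.94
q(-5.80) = 52.44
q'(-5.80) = -17.60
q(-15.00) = 299.00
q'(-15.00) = -36.00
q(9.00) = 11.00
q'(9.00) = 12.00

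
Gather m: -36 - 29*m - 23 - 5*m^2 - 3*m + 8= -5*m^2 - 32*m - 51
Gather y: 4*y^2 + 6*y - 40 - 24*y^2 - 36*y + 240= -20*y^2 - 30*y + 200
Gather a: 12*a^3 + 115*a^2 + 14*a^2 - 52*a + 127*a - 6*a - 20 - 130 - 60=12*a^3 + 129*a^2 + 69*a - 210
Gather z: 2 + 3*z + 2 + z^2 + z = z^2 + 4*z + 4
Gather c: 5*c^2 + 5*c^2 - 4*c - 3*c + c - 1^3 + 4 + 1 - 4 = 10*c^2 - 6*c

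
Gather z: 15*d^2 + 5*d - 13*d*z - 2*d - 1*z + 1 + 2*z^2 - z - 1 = 15*d^2 + 3*d + 2*z^2 + z*(-13*d - 2)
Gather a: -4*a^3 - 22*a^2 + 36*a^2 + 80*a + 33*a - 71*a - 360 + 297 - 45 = -4*a^3 + 14*a^2 + 42*a - 108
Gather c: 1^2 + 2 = 3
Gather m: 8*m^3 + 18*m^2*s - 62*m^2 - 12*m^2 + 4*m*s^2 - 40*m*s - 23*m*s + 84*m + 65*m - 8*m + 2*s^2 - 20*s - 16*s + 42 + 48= 8*m^3 + m^2*(18*s - 74) + m*(4*s^2 - 63*s + 141) + 2*s^2 - 36*s + 90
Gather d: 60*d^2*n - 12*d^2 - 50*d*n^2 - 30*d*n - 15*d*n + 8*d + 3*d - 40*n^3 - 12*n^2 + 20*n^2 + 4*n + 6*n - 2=d^2*(60*n - 12) + d*(-50*n^2 - 45*n + 11) - 40*n^3 + 8*n^2 + 10*n - 2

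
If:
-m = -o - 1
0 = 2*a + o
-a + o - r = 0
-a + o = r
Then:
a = -r/3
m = 2*r/3 + 1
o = 2*r/3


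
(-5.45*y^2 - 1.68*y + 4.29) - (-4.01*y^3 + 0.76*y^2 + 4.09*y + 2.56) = 4.01*y^3 - 6.21*y^2 - 5.77*y + 1.73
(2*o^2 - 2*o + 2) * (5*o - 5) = 10*o^3 - 20*o^2 + 20*o - 10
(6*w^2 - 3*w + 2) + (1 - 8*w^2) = -2*w^2 - 3*w + 3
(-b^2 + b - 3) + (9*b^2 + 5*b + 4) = 8*b^2 + 6*b + 1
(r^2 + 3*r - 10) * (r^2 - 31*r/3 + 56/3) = r^4 - 22*r^3/3 - 67*r^2/3 + 478*r/3 - 560/3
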